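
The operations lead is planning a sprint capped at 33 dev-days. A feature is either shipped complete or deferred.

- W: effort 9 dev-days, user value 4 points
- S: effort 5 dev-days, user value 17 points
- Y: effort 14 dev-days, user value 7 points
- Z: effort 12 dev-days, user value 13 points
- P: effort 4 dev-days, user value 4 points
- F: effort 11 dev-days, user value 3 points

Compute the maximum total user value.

38

S + Y + Z: effort 5 + 14 + 12 = 31 ≤ 33, user value 17 + 7 + 13 = 37.
S + Z + P + F: effort 5 + 12 + 4 + 11 = 32 ≤ 33, user value 17 + 13 + 4 + 3 = 37.
W + S + Z + P: effort 9 + 5 + 12 + 4 = 30 ≤ 33, user value 4 + 17 + 13 + 4 = 38.
Best is W, S, Z, and P with total user value 38.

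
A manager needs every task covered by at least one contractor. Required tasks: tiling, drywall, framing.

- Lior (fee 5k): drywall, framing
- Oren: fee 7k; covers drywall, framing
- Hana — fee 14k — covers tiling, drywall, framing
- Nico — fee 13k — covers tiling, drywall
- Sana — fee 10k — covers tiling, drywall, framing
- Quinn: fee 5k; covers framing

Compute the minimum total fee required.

10

Sana alone covers tiling, drywall, framing — every task.
Total fee: 10.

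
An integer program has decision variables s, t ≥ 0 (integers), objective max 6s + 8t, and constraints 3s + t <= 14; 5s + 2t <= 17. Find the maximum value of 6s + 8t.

The continuous relaxation peaks at (0, 8.5) with value 68.00; rounding to a feasible lattice point costs some objective.
(s,t)=(0,8) is feasible, giving 64.
(s,t)=(0,7) is feasible, giving 56.
Maximum is 64 at (s,t)=(0,8).

64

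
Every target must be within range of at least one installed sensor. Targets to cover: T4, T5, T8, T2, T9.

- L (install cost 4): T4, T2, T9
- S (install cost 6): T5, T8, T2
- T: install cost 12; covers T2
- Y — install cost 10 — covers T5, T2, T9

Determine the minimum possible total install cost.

Choose L and S: together they cover T4, T5, T8, T2, T9 — every target.
Total install cost: 4 + 6 = 10.
No cover costs less than 10.

10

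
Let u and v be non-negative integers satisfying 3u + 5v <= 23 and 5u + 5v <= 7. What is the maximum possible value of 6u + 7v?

7

(u,v)=(0,1) is feasible, giving 7.
(u,v)=(1,0) is feasible, giving 6.
The best lattice point is (0,1), giving 7.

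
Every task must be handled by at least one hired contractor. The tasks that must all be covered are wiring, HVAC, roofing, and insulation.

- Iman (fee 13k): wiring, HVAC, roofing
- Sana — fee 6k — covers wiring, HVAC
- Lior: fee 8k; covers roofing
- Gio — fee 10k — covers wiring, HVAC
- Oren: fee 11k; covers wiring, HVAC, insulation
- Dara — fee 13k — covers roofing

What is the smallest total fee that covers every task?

This is a weighted set-cover instance.
The greedy cost-per-new-task heuristic would pick Sana, Lior, and Oren for 25, but a cheaper cover exists.
Choose Lior and Oren: together they cover wiring, HVAC, roofing, insulation — every task.
Total fee: 8 + 11 = 19.
No cover costs less than 19.

19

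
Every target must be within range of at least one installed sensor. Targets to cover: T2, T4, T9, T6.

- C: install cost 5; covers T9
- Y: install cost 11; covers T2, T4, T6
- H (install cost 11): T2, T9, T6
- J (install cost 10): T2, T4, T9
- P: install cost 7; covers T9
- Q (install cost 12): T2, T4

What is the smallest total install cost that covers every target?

16

The greedy cost-per-new-target heuristic would pick J and Y for 21, but a cheaper cover exists.
Choose C and Y: together they cover T2, T4, T9, T6 — every target.
Total install cost: 5 + 11 = 16.
No cover costs less than 16.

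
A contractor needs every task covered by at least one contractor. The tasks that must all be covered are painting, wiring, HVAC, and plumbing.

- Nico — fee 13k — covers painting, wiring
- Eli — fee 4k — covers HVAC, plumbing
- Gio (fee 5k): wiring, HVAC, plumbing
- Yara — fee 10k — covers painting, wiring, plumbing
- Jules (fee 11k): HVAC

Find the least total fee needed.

14

Choose Eli and Yara: together they cover painting, wiring, HVAC, plumbing — every task.
Total fee: 4 + 10 = 14.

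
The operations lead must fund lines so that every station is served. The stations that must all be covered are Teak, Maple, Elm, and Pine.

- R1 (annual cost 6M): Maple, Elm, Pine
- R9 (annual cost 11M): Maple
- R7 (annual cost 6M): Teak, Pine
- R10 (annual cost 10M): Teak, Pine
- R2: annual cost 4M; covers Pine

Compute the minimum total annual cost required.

Choose R1 and R7: together they cover Teak, Maple, Elm, Pine — every station.
Total annual cost: 6 + 6 = 12.
No cover costs less than 12.

12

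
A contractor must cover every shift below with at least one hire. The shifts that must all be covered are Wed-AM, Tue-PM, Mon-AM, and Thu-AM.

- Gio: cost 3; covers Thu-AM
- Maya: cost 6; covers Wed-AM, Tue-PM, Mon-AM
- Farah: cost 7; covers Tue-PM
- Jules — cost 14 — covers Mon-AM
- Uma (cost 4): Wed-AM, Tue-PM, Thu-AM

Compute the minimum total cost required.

9

The greedy cost-per-new-shift heuristic would pick Uma and Maya for 10, but a cheaper cover exists.
Choose Gio and Maya: together they cover Wed-AM, Tue-PM, Mon-AM, Thu-AM — every shift.
Total cost: 3 + 6 = 9.
No cover costs less than 9.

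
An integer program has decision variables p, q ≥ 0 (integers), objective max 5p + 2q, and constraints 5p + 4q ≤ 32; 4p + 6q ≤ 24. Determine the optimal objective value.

(p,q)=(6,0): 5·6+4·0=30≤32, 4·6+6·0=24≤24, objective 30.
(p,q)=(5,0): 5·5+4·0=25≤32, 4·5+6·0=20≤24, objective 25.
No feasible integer point exceeds 30.

30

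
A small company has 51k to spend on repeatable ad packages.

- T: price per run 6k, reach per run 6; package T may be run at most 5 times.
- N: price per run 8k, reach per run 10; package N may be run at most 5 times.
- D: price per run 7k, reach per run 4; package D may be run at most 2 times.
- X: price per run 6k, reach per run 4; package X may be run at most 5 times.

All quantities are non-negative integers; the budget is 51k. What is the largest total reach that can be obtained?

58

N has the best ratio (10/8); taking only N gives at most 5×10 = 50 (stopped by the supply cap of 5).
Mixing does better — 3×T and 4×N: price 50 ≤ 51, reach 3·6 + 4·10 = 58.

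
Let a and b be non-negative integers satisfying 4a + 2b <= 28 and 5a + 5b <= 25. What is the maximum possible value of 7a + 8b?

(a,b)=(0,5): 4·0+2·5=10≤28, 5·0+5·5=25≤25, objective 40.
(a,b)=(1,4): 4·1+2·4=12≤28, 5·1+5·4=25≤25, objective 39.
(a,b)=(0,4): 4·0+2·4=8≤28, 5·0+5·4=20≤25, objective 32.
The best lattice point is (0,5), giving 40.

40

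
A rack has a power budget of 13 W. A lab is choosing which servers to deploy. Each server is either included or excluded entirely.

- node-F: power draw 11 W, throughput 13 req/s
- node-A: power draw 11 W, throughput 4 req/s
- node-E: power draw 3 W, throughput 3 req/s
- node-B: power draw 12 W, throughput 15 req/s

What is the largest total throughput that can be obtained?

Treat it as a binary knapsack problem.
Allowing fractional choices, the relaxed optimum would be about 16.2, but servers are indivisible.
node-B: power draw 12 ≤ 13, throughput 15.
node-A: power draw 11 ≤ 13, throughput 4.
node-F: power draw 11 ≤ 13, throughput 13.
Best is node-B with total throughput 15.

15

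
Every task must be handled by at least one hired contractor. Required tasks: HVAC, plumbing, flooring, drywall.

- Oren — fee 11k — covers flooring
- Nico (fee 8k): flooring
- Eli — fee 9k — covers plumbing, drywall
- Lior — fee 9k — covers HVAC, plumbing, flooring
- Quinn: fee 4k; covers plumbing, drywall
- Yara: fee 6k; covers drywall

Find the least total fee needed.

13

This is an integer covering problem.
Choose Lior and Quinn: together they cover HVAC, plumbing, flooring, drywall — every task.
Total fee: 9 + 4 = 13.
No cover costs less than 13.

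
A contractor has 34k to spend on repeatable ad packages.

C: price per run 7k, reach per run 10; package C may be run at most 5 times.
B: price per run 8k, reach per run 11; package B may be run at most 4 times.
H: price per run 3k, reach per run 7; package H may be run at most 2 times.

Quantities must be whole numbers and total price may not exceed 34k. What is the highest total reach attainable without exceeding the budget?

4×C and 2×H: price 34 ≤ 34, reach 4·10 + 2·7 = 54.
1×C, 3×B, and 1×H: price 34 ≤ 34, reach 1·10 + 3·11 + 1·7 = 50.
Best is 54.

54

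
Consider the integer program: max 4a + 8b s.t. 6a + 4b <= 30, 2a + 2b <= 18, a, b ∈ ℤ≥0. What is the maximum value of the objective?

Relaxing integrality, the LP optimum is 60.00 at (a,b) = (0, 7.5), which is not an integer point.
(a,b)=(0,7) is feasible, giving 56.
(a,b)=(1,6) is feasible, giving 52.
(a,b)=(0,6) is feasible, giving 48.
No feasible integer point exceeds 56.

56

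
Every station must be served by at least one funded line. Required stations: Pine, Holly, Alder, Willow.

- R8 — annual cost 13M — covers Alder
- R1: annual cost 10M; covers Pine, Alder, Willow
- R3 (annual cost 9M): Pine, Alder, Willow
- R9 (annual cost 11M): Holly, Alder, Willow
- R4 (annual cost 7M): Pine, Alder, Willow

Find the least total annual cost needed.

18

Choose R9 and R4: together they cover Pine, Holly, Alder, Willow — every station.
Total annual cost: 11 + 7 = 18.
No cover costs less than 18.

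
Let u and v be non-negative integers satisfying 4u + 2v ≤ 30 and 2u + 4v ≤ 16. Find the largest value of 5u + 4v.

35

The continuous relaxation peaks at (7.33, 0.333) with value 38.00; rounding to a feasible lattice point costs some objective.
(u,v)=(7,0): 4·7+2·0=28≤30, 2·7+4·0=14≤16, objective 35.
(u,v)=(6,1): 4·6+2·1=26≤30, 2·6+4·1=16≤16, objective 34.
(u,v)=(6,0): 4·6+2·0=24≤30, 2·6+4·0=12≤16, objective 30.
Maximum is 35 at (u,v)=(7,0).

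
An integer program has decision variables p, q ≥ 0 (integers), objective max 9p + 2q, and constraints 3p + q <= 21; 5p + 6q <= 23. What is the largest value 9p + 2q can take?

36

The continuous relaxation peaks at (4.6, 0) with value 41.40; rounding to a feasible lattice point costs some objective.
(p,q)=(4,0): 3·4+1·0=12≤21, 5·4+6·0=20≤23, objective 36.
(p,q)=(3,1): 3·3+1·1=10≤21, 5·3+6·1=21≤23, objective 29.
(p,q)=(3,0): 3·3+1·0=9≤21, 5·3+6·0=15≤23, objective 27.
No feasible integer point exceeds 36.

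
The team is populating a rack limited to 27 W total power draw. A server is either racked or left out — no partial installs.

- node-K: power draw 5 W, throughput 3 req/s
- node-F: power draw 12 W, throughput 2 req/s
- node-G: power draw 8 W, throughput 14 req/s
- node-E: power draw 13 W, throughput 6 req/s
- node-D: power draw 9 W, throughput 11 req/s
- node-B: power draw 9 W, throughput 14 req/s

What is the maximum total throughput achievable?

Allowing fractional choices, the relaxed optimum would be about 39.6, but servers are indivisible.
node-G + node-B: power draw 8 + 9 = 17 ≤ 27, throughput 14 + 14 = 28.
node-K + node-G + node-B: power draw 5 + 8 + 9 = 22 ≤ 27, throughput 3 + 14 + 14 = 31.
node-G + node-D + node-B: power draw 8 + 9 + 9 = 26 ≤ 27, throughput 14 + 11 + 14 = 39.
Best is node-G, node-D, and node-B with total throughput 39.

39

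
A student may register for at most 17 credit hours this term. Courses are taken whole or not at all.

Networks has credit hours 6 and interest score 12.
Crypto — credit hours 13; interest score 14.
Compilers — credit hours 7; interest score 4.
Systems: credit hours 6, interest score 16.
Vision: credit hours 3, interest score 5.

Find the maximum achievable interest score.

33

Take Networks, Systems, and Vision: credit hours 6 + 6 + 3 = 15 ≤ 17, interest score 12 + 16 + 5 = 33.
No other feasible combination does better.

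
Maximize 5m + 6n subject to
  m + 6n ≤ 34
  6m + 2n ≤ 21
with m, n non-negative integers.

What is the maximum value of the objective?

35

(m,n)=(1,5) is feasible, giving 35.
(m,n)=(2,4) is feasible, giving 34.
Maximum is 35 at (m,n)=(1,5).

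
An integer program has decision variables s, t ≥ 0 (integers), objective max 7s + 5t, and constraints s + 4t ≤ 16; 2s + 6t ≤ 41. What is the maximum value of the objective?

(s,t)=(16,0) is feasible, giving 112.
(s,t)=(15,0) is feasible, giving 105.
The best lattice point is (16,0), giving 112.

112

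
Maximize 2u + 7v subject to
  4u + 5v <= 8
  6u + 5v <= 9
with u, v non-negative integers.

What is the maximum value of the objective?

7

(u,v)=(0,1) is feasible, giving 7.
(u,v)=(1,0) is feasible, giving 2.
The best lattice point is (0,1), giving 7.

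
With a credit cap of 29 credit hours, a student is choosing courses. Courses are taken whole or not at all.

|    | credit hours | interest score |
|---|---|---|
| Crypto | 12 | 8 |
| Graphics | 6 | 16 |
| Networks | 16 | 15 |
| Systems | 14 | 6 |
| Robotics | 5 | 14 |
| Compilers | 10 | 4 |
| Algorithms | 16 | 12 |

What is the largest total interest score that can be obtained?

45

Take Graphics, Networks, and Robotics: credit hours 6 + 16 + 5 = 27 ≤ 29, interest score 16 + 15 + 14 = 45.
No other feasible combination does better.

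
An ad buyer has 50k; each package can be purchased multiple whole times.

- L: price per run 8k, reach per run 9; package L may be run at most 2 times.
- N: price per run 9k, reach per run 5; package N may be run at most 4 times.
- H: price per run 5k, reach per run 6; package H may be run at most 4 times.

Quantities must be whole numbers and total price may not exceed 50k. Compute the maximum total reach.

This is a bounded integer knapsack.
2×L, 2×N, and 3×H: price 49 ≤ 50, reach 2·9 + 2·5 + 3·6 = 46.
2×L, 1×N, and 4×H: price 45 ≤ 50, reach 2·9 + 1·5 + 4·6 = 47.
Best is 47.

47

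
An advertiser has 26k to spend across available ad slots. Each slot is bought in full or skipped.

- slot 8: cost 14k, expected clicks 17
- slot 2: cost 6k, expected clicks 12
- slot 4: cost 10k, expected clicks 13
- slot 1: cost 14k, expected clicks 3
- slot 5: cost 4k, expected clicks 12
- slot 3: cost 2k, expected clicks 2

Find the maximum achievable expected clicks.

43

Allowing fractional choices, the relaxed optimum would be about 44.3, but ad slots are indivisible.
slot 8 + slot 2 + slot 5 + slot 3: cost 14 + 6 + 4 + 2 = 26 ≤ 26, expected clicks 17 + 12 + 12 + 2 = 43.
slot 2 + slot 4 + slot 5 + slot 3: cost 6 + 10 + 4 + 2 = 22 ≤ 26, expected clicks 12 + 13 + 12 + 2 = 39.
slot 8 + slot 2 + slot 5: cost 14 + 6 + 4 = 24 ≤ 26, expected clicks 17 + 12 + 12 = 41.
Best is slot 8, slot 2, slot 5, and slot 3 with total expected clicks 43.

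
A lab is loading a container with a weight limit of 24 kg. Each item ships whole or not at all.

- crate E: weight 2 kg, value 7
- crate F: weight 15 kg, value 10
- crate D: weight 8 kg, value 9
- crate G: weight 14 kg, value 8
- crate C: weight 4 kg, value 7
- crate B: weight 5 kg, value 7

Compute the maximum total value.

Allowing fractional choices, the relaxed optimum would be about 33.3, but items are indivisible.
crate E + crate F + crate B: weight 2 + 15 + 5 = 22 ≤ 24, value 7 + 10 + 7 = 24.
crate E + crate F + crate C: weight 2 + 15 + 4 = 21 ≤ 24, value 7 + 10 + 7 = 24.
crate E + crate D + crate C + crate B: weight 2 + 8 + 4 + 5 = 19 ≤ 24, value 7 + 9 + 7 + 7 = 30.
Best is crate E, crate D, crate C, and crate B with total value 30.

30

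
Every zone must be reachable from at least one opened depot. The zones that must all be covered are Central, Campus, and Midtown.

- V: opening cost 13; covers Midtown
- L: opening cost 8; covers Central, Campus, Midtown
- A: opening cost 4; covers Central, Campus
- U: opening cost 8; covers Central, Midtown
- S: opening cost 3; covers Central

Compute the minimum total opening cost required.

8

The greedy cost-per-new-zone heuristic would pick A and L for 12, but a cheaper cover exists.
L alone covers Central, Campus, Midtown — every zone.
Total opening cost: 8.
No cover costs less than 8.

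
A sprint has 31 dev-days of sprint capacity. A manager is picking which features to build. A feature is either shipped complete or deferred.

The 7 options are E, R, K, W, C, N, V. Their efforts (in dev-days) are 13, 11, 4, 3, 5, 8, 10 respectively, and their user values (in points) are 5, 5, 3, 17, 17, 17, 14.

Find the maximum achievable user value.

68

Allowing fractional choices, the relaxed optimum would be about 68.5, but features are indivisible.
K + W + C + N + V: effort 4 + 3 + 5 + 8 + 10 = 30 ≤ 31, user value 3 + 17 + 17 + 17 + 14 = 68.
W + C + N + V: effort 3 + 5 + 8 + 10 = 26 ≤ 31, user value 17 + 17 + 17 + 14 = 65.
R + K + W + C + N: effort 11 + 4 + 3 + 5 + 8 = 31 ≤ 31, user value 5 + 3 + 17 + 17 + 17 = 59.
Best is K, W, C, N, and V with total user value 68.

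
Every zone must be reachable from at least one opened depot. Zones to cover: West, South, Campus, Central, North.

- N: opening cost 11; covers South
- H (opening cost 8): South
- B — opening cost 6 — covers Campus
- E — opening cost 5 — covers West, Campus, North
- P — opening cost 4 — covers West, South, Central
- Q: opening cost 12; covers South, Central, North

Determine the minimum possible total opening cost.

Choose E and P: together they cover West, South, Campus, Central, North — every zone.
Total opening cost: 5 + 4 = 9.
No cover costs less than 9.

9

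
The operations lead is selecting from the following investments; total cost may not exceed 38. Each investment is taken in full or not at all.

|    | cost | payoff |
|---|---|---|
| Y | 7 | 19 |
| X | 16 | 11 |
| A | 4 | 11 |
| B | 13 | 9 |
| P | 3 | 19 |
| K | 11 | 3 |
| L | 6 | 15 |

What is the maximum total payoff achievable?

Take Y, X, A, P, and L: cost 7 + 16 + 4 + 3 + 6 = 36 ≤ 38, payoff 19 + 11 + 11 + 19 + 15 = 75.
No other feasible combination does better.

75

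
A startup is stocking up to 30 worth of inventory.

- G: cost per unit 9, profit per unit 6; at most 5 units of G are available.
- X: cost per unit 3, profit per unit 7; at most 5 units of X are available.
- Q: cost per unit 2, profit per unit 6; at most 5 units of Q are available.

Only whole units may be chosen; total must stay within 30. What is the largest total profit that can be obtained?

This is a bounded integer knapsack.
5×X and 5×Q: cost 25 ≤ 30, profit 5·7 + 5·6 = 65.
5×X and 4×Q: cost 23 ≤ 30, profit 5·7 + 4·6 = 59.
Best is 65.

65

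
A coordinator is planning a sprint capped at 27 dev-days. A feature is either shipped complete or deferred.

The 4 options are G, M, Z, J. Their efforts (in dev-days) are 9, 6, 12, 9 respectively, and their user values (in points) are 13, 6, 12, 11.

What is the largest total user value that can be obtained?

G + M + J: effort 9 + 6 + 9 = 24 ≤ 27, user value 13 + 6 + 11 = 30.
G + M + Z: effort 9 + 6 + 12 = 27 ≤ 27, user value 13 + 6 + 12 = 31.
M + Z + J: effort 6 + 12 + 9 = 27 ≤ 27, user value 6 + 12 + 11 = 29.
Best is G, M, and Z with total user value 31.

31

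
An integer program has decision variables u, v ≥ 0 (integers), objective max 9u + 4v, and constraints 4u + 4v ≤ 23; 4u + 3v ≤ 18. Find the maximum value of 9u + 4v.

36

Relaxing integrality, the LP optimum is 40.50 at (u,v) = (4.5, 0), which is not an integer point.
(u,v)=(4,0): 4·4+4·0=16≤23, 4·4+3·0=16≤18, objective 36.
(u,v)=(3,1): 4·3+4·1=16≤23, 4·3+3·1=15≤18, objective 31.
The best lattice point is (4,0), giving 36.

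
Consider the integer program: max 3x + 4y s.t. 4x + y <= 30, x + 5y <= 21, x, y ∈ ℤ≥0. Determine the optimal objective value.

(x,y)=(6,3): 4·6+1·3=27≤30, 1·6+5·3=21≤21, objective 30.
(x,y)=(7,2): 4·7+1·2=30≤30, 1·7+5·2=17≤21, objective 29.
No feasible integer point exceeds 30.

30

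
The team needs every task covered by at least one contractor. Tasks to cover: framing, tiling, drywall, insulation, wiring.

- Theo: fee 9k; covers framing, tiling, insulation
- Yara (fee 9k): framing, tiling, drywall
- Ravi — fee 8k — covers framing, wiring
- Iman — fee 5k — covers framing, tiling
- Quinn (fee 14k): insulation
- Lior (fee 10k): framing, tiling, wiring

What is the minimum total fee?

26

The greedy cost-per-new-task heuristic would pick Iman, Ravi, Theo, and Yara for 31, but a cheaper cover exists.
Choose Theo, Yara, and Ravi: together they cover framing, tiling, drywall, insulation, wiring — every task.
Total fee: 9 + 9 + 8 = 26.
No cover costs less than 26.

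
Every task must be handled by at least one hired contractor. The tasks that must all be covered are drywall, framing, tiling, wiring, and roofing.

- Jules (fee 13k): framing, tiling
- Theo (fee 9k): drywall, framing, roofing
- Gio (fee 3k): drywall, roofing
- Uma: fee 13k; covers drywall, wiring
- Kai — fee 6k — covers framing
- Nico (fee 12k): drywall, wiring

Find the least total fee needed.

28

Choose Jules, Gio, and Nico: together they cover drywall, framing, tiling, wiring, roofing — every task.
Total fee: 13 + 3 + 12 = 28.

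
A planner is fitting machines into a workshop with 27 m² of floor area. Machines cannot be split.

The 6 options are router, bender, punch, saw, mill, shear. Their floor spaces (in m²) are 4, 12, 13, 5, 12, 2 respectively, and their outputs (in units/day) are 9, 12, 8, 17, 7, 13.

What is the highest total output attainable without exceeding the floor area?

51

Take router, bender, saw, and shear: floor space 4 + 12 + 5 + 2 = 23 ≤ 27, output 9 + 12 + 17 + 13 = 51.
No other feasible combination does better.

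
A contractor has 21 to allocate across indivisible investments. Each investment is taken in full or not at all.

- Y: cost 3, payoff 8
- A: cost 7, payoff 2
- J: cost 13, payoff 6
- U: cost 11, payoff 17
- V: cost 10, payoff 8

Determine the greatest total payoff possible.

27

Treat it as a binary knapsack problem.
Allowing fractional choices, the relaxed optimum would be about 30.6, but investments are indivisible.
U + V: cost 11 + 10 = 21 ≤ 21, payoff 17 + 8 = 25.
Y + A + U: cost 3 + 7 + 11 = 21 ≤ 21, payoff 8 + 2 + 17 = 27.
Y + U: cost 3 + 11 = 14 ≤ 21, payoff 8 + 17 = 25.
Best is Y, A, and U with total payoff 27.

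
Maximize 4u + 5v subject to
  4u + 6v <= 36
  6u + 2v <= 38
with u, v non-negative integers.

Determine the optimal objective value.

32

Relaxing integrality, the LP optimum is 33.71 at (u,v) = (5.57, 2.29), which is not an integer point.
(u,v)=(3,4): 4·3+6·4=36≤36, 6·3+2·4=26≤38, objective 32.
(u,v)=(4,3): 4·4+6·3=34≤36, 6·4+2·3=30≤38, objective 31.
(u,v)=(5,2): 4·5+6·2=32≤36, 6·5+2·2=34≤38, objective 30.
No feasible integer point exceeds 32.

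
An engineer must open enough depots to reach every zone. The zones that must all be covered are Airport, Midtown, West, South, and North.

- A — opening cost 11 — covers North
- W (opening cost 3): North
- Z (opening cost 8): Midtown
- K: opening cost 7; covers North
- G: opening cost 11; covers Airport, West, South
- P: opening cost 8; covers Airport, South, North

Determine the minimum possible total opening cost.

This is an integer covering problem.
The greedy cost-per-new-zone heuristic would pick P, Z, and G for 27, but a cheaper cover exists.
Choose W, Z, and G: together they cover Airport, Midtown, West, South, North — every zone.
Total opening cost: 3 + 8 + 11 = 22.
No cover costs less than 22.

22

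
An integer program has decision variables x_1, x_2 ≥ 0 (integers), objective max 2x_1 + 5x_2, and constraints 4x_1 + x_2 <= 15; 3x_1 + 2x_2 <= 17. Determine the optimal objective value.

40

(x_1,x_2)=(0,8) is feasible, giving 40.
(x_1,x_2)=(1,7) is feasible, giving 37.
(x_1,x_2)=(0,7) is feasible, giving 35.
The best lattice point is (0,8), giving 40.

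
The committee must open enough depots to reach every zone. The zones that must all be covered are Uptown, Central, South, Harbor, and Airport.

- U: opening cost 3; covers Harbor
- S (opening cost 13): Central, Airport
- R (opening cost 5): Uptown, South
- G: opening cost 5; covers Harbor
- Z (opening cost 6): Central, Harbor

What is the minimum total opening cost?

The greedy cost-per-new-zone heuristic would pick R, U, Z, and S for 27, but a cheaper cover exists.
Choose U, S, and R: together they cover Uptown, Central, South, Harbor, Airport — every zone.
Total opening cost: 3 + 13 + 5 = 21.
No cover costs less than 21.

21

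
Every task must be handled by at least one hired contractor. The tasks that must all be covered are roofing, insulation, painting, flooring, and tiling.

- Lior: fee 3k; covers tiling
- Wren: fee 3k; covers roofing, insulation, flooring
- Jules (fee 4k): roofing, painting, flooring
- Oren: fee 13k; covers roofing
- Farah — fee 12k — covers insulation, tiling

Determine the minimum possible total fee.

10

Choose Lior, Wren, and Jules: together they cover roofing, insulation, painting, flooring, tiling — every task.
Total fee: 3 + 3 + 4 = 10.
No cover costs less than 10.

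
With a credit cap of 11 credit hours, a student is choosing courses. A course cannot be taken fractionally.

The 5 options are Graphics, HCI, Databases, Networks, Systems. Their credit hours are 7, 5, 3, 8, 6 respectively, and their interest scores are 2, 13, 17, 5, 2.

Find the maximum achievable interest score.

Treat it as a binary knapsack problem.
Allowing fractional choices, the relaxed optimum would be about 31.9, but courses are indivisible.
HCI + Databases: credit hours 5 + 3 = 8 ≤ 11, interest score 13 + 17 = 30.
Databases + Systems: credit hours 3 + 6 = 9 ≤ 11, interest score 17 + 2 = 19.
Databases + Networks: credit hours 3 + 8 = 11 ≤ 11, interest score 17 + 5 = 22.
Best is HCI and Databases with total interest score 30.

30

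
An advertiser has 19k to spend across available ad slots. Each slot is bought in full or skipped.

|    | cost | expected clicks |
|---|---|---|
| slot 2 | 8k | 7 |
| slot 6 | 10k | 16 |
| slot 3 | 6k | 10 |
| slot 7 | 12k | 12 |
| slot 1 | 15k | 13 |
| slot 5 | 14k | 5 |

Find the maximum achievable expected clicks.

26

Take slot 6 and slot 3: cost 10 + 6 = 16 ≤ 19, expected clicks 16 + 10 = 26.
No other feasible combination does better.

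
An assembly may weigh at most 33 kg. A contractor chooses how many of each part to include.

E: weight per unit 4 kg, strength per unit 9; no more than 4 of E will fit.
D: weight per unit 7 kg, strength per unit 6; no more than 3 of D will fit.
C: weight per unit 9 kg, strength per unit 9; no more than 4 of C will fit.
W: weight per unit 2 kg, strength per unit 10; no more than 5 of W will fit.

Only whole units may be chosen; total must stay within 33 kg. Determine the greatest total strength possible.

3×E, 1×C, and 5×W: weight 31 ≤ 33, strength 3·9 + 1·9 + 5·10 = 86.
4×E, 1×D, and 5×W: weight 33 ≤ 33, strength 4·9 + 1·6 + 5·10 = 92.
Best is 92.

92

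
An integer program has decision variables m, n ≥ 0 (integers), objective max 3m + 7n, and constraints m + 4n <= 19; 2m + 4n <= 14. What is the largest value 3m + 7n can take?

(m,n)=(1,3) is feasible, giving 24.
(m,n)=(0,3) is feasible, giving 21.
(m,n)=(2,2) is feasible, giving 20.
Maximum is 24 at (m,n)=(1,3).

24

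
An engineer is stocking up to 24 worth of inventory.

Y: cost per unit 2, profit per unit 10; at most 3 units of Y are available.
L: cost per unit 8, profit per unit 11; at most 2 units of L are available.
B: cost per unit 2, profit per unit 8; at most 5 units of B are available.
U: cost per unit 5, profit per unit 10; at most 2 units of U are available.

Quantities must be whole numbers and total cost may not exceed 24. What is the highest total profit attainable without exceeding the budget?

3×Y, 4×B, and 2×U: cost 24 ≤ 24, profit 3·10 + 4·8 + 2·10 = 82.
3×Y, 1×L, and 5×B: cost 24 ≤ 24, profit 3·10 + 1·11 + 5·8 = 81.
Best is 82.

82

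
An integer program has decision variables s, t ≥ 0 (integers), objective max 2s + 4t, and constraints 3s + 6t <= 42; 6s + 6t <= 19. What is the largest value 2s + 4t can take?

The continuous relaxation peaks at (0, 3.17) with value 12.67; rounding to a feasible lattice point costs some objective.
(s,t)=(0,3): 3·0+6·3=18≤42, 6·0+6·3=18≤19, objective 12.
(s,t)=(1,2): 3·1+6·2=15≤42, 6·1+6·2=18≤19, objective 10.
(s,t)=(0,2): 3·0+6·2=12≤42, 6·0+6·2=12≤19, objective 8.
The best lattice point is (0,3), giving 12.

12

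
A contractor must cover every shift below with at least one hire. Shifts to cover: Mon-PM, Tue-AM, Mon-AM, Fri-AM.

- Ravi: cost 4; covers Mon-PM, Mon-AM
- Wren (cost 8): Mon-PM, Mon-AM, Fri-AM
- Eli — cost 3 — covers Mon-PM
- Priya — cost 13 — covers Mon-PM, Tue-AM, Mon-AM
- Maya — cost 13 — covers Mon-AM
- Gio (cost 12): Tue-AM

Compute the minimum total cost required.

The greedy cost-per-new-shift heuristic would pick Ravi, Wren, and Gio for 24, but a cheaper cover exists.
Choose Wren and Gio: together they cover Mon-PM, Tue-AM, Mon-AM, Fri-AM — every shift.
Total cost: 8 + 12 = 20.
No cover costs less than 20.

20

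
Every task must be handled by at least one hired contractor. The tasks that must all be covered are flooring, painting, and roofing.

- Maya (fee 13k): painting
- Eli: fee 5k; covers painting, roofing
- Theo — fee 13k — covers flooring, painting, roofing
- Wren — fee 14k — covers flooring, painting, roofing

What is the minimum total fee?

The greedy cost-per-new-task heuristic would pick Eli and Theo for 18, but a cheaper cover exists.
Theo alone covers flooring, painting, roofing — every task.
Total fee: 13.
No cover costs less than 13.

13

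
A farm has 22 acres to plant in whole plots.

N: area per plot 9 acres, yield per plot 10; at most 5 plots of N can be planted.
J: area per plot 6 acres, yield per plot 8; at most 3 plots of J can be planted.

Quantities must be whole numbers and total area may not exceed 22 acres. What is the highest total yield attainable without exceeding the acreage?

This is a bounded integer knapsack.
Take 1×N and 2×J: area 21 ≤ 22, yield 1·10 + 2·8 = 26.
No other integer combination yields more.

26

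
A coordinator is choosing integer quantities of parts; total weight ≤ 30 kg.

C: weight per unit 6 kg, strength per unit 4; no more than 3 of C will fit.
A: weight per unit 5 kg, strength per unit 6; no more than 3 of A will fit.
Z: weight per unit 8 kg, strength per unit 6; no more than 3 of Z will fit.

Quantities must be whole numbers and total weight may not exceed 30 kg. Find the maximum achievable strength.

A has the best ratio (6/5); taking only A gives at most 3×6 = 18 (stopped by the supply cap of 3).
Mixing does better — 1×C, 3×A, and 1×Z: weight 29 ≤ 30, strength 1·4 + 3·6 + 1·6 = 28.

28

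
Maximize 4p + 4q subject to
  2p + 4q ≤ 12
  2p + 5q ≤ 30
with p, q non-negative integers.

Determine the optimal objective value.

24

(p,q)=(6,0): 2·6+4·0=12≤12, 2·6+5·0=12≤30, objective 24.
(p,q)=(5,0): 2·5+4·0=10≤12, 2·5+5·0=10≤30, objective 20.
The best lattice point is (6,0), giving 24.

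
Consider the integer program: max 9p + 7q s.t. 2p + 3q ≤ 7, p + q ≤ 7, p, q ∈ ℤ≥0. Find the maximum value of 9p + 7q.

27

The continuous relaxation peaks at (3.5, 0) with value 31.50; rounding to a feasible lattice point costs some objective.
(p,q)=(3,0): 2·3+3·0=6≤7, 1·3+1·0=3≤7, objective 27.
(p,q)=(2,1): 2·2+3·1=7≤7, 1·2+1·1=3≤7, objective 25.
(p,q)=(2,0): 2·2+3·0=4≤7, 1·2+1·0=2≤7, objective 18.
Maximum is 27 at (p,q)=(3,0).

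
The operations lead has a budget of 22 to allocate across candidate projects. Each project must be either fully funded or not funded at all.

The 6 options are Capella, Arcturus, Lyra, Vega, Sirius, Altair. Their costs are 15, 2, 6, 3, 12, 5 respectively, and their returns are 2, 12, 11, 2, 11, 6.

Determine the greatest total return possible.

34

This is an integer program with binary decision variables.
Take Arcturus, Lyra, and Sirius: cost 2 + 6 + 12 = 20 ≤ 22, return 12 + 11 + 11 = 34.
No other feasible combination does better.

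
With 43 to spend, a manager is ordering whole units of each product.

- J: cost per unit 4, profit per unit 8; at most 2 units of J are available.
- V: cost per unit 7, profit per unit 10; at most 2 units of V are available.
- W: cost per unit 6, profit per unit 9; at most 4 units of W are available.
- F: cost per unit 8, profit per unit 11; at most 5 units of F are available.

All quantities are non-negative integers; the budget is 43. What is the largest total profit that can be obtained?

2×J, 1×V, 2×W, and 2×F: cost 43 ≤ 43, profit 2·8 + 1·10 + 2·9 + 2·11 = 66.
1×J, 1×V, 4×W, and 1×F: cost 43 ≤ 43, profit 1·8 + 1·10 + 4·9 + 1·11 = 65.
Best is 66.

66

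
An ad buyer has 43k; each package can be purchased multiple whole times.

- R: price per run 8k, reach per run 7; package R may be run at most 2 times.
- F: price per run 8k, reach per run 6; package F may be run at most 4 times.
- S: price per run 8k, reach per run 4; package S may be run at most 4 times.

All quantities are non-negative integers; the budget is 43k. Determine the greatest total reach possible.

This is a bounded integer knapsack.
R has the best ratio (7/8); taking only R gives at most 2×7 = 14 (stopped by the supply cap of 2).
Mixing does better — 2×R and 3×F: price 40 ≤ 43, reach 2·7 + 3·6 = 32.

32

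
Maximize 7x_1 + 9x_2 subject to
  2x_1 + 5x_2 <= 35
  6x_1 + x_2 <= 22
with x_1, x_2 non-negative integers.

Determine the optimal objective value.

The continuous relaxation peaks at (2.68, 5.93) with value 72.11; rounding to a feasible lattice point costs some objective.
(x_1,x_2)=(2,6): 2·2+5·6=34≤35, 6·2+1·6=18≤22, objective 68.
(x_1,x_2)=(1,6): 2·1+5·6=32≤35, 6·1+1·6=12≤22, objective 61.
(x_1,x_2)=(2,5): 2·2+5·5=29≤35, 6·2+1·5=17≤22, objective 59.
No feasible integer point exceeds 68.

68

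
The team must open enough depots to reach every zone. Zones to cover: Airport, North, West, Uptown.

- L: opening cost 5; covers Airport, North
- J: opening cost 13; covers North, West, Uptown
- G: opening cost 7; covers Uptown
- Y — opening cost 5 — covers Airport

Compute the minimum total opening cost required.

Choose L and J: together they cover Airport, North, West, Uptown — every zone.
Total opening cost: 5 + 13 = 18.
No cover costs less than 18.

18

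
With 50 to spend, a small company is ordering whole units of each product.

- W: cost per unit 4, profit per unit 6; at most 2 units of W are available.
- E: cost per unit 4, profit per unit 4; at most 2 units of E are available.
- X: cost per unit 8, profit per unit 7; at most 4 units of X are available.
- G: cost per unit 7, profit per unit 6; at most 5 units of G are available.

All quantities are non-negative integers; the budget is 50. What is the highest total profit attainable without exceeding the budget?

Take 2×W, 1×E, 3×X, and 2×G: cost 50 ≤ 50, profit 2·6 + 1·4 + 3·7 + 2·6 = 49.
W has the best ratio (6/4) and is taken to its limit of 2; remaining capacity is filled optimally with the others.

49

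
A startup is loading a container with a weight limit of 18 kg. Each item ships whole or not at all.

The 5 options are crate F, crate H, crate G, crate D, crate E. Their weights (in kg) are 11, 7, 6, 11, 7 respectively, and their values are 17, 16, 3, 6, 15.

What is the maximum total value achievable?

Allowing fractional choices, the relaxed optimum would be about 37.2, but items are indivisible.
crate H + crate E: weight 7 + 7 = 14 ≤ 18, value 16 + 15 = 31.
crate F + crate H: weight 11 + 7 = 18 ≤ 18, value 17 + 16 = 33.
crate F + crate E: weight 11 + 7 = 18 ≤ 18, value 17 + 15 = 32.
Best is crate F and crate H with total value 33.

33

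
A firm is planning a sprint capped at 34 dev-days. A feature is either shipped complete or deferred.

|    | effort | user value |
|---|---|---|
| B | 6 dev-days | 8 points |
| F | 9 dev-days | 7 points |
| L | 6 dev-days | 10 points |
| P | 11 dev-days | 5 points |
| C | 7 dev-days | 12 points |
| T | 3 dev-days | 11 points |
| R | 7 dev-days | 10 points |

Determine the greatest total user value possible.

This is an integer program with binary decision variables.
Allowing fractional choices, the relaxed optimum would be about 54.9, but features are indivisible.
B + F + L + C + T: effort 6 + 9 + 6 + 7 + 3 = 31 ≤ 34, user value 8 + 7 + 10 + 12 + 11 = 48.
F + L + C + T + R: effort 9 + 6 + 7 + 3 + 7 = 32 ≤ 34, user value 7 + 10 + 12 + 11 + 10 = 50.
B + L + C + T + R: effort 6 + 6 + 7 + 3 + 7 = 29 ≤ 34, user value 8 + 10 + 12 + 11 + 10 = 51.
Best is B, L, C, T, and R with total user value 51.

51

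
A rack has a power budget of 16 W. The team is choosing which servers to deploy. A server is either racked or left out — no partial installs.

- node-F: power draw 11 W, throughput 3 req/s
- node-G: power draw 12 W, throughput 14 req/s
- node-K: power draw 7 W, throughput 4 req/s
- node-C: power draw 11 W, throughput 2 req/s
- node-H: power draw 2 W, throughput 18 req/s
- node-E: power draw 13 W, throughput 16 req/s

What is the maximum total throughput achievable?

34

node-G + node-H: power draw 12 + 2 = 14 ≤ 16, throughput 14 + 18 = 32.
node-H + node-E: power draw 2 + 13 = 15 ≤ 16, throughput 18 + 16 = 34.
node-K + node-H: power draw 7 + 2 = 9 ≤ 16, throughput 4 + 18 = 22.
Best is node-H and node-E with total throughput 34.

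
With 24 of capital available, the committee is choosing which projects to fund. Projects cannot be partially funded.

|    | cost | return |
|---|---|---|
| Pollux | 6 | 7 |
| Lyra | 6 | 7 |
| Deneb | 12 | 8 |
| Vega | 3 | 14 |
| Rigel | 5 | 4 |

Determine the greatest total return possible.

32

Pollux + Deneb + Vega: cost 6 + 12 + 3 = 21 ≤ 24, return 7 + 8 + 14 = 29.
Pollux + Lyra + Vega + Rigel: cost 6 + 6 + 3 + 5 = 20 ≤ 24, return 7 + 7 + 14 + 4 = 32.
Best is Pollux, Lyra, Vega, and Rigel with total return 32.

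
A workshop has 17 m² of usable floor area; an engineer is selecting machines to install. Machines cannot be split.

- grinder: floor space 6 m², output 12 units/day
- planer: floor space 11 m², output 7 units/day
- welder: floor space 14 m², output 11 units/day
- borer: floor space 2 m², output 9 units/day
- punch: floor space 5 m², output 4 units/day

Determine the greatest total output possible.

grinder + borer + punch: floor space 6 + 2 + 5 = 13 ≤ 17, output 12 + 9 + 4 = 25.
grinder + borer: floor space 6 + 2 = 8 ≤ 17, output 12 + 9 = 21.
Best is grinder, borer, and punch with total output 25.

25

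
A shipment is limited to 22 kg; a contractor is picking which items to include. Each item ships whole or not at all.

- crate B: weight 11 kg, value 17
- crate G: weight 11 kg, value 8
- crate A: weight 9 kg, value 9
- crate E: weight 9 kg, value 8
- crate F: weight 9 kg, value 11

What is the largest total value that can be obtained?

28

Allowing fractional choices, the relaxed optimum would be about 30.0, but items are indivisible.
crate B + crate E: weight 11 + 9 = 20 ≤ 22, value 17 + 8 = 25.
crate B + crate F: weight 11 + 9 = 20 ≤ 22, value 17 + 11 = 28.
crate B + crate A: weight 11 + 9 = 20 ≤ 22, value 17 + 9 = 26.
Best is crate B and crate F with total value 28.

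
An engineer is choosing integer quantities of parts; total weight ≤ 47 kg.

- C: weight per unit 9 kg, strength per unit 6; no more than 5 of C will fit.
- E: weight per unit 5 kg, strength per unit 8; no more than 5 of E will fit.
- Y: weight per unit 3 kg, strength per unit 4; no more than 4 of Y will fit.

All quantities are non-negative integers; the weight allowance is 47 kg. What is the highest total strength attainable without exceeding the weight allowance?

1×C, 5×E, and 3×Y: weight 43 ≤ 47, strength 1·6 + 5·8 + 3·4 = 58.
1×C, 5×E, and 4×Y: weight 46 ≤ 47, strength 1·6 + 5·8 + 4·4 = 62.
Best is 62.

62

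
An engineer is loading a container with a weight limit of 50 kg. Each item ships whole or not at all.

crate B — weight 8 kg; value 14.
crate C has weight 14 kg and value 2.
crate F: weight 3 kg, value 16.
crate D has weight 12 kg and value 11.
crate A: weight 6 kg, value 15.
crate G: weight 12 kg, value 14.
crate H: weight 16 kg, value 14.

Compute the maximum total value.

73

Take crate B, crate F, crate A, crate G, and crate H: weight 8 + 3 + 6 + 12 + 16 = 45 ≤ 50, value 14 + 16 + 15 + 14 + 14 = 73.
No other feasible combination does better.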